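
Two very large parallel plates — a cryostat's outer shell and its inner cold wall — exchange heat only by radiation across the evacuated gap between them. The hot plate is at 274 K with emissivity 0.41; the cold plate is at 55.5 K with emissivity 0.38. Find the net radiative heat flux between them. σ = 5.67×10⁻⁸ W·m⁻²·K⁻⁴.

For two infinite grey parallel plates, q = σ(T₁⁴ − T₂⁴)/(1/ε₁ + 1/ε₂ − 1).
T₁⁴ − T₂⁴ = 5.636×10⁹ − 9.488×10⁶ = 5.627×10⁹ K⁴.
1/ε₁ + 1/ε₂ − 1 = 2.439 + 2.632 − 1 = 4.071.
q = 5.67×10⁻⁸ × 5.627×10⁹ / 4.071.

q ≈ 78.4 W/m²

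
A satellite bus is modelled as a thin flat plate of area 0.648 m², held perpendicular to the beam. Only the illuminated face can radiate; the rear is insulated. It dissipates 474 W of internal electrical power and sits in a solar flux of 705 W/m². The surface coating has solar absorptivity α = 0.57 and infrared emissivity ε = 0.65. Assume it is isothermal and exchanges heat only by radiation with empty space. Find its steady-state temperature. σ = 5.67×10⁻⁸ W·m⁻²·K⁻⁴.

At steady state, absorbed solar power + internal power = radiated power.
Absorbed: α·S·A_cross = 0.57·705·0.6480 = 260.4 W (cross-section A).
Total input = 260.4 + 474 = 734.4 W.
Radiated: εσ·A_surf·T⁴ with A_surf = A = 0.6480 m².
T⁴ = 734.4/(0.65·5.67×10⁻⁸·0.6480) = 3.075×10¹⁰ K⁴.

T ≈ 419 K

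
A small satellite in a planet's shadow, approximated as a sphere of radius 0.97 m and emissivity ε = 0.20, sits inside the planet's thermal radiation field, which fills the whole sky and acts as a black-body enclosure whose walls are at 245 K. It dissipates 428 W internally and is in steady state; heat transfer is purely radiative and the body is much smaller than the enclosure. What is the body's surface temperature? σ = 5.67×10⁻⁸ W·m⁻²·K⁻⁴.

For a small grey body in a large enclosure, net radiated power = εσA(T⁴ − T_w⁴).
Steady state: P = εσA(T⁴ − T_w⁴) with A = 4πr² = 11.82 m².
T⁴ = P/(εσA) + T_w⁴ = 428/(0.20·5.67×10⁻⁸·11.82) + (245)⁴
    = 3.192×10⁹ + 3.603×10⁹ = 6.795×10⁹ K⁴.

T ≈ 287 K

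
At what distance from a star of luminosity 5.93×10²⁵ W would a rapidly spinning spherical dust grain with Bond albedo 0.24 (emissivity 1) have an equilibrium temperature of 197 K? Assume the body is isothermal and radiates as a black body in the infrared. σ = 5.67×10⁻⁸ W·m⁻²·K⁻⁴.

For an isothermal black-emitting sphere, (1−a)S·πr² = σ·4πr²·T⁴ ⇒ S = 4σT⁴/(1−a).
S = 4·5.67×10⁻⁸·(197)⁴/0.760 = 449.5 W/m².
Flux falls as S = L/(4πd²), so d = √(L/(4πS)) = √(5.93×10²⁵/(4π·449.5)).

d ≈ 1.02×10¹¹ m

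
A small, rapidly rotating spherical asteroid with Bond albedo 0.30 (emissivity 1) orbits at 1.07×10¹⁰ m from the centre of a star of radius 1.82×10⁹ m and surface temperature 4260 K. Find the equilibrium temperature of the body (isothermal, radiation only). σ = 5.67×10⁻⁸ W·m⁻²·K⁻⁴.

The star's surface emits σT_*⁴; at distance d the flux is S = σT_*⁴(R_*/d)².
S = 5.67×10⁻⁸·(4260)⁴·(1.82×10⁹/1.07×10¹⁰)² = 5.403×10⁵ W/m².
For an isothermal sphere T⁴ = (1−a)S/(4σ) = 1.667×10¹² K⁴.

T ≈ 1140 K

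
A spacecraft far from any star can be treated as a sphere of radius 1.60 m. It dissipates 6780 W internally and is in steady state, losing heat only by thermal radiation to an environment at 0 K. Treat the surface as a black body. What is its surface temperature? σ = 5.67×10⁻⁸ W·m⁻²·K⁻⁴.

T ≈ 247 K

Steady state: internal power = radiated power, P = εσA T⁴.
Radiating area A = 4πr² = 32.17 m².
T⁴ = P/(εσA) = 6780/(1.0·5.67×10⁻⁸·32.17) = 3.717×10⁹ K⁴.
T = (3.717×10⁹)^(1/4).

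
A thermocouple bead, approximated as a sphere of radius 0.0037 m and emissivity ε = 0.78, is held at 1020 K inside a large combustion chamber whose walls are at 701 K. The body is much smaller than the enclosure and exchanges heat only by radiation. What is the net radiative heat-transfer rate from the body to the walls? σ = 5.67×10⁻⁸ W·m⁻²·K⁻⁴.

P_net ≈ 6.40 W

For a small grey body in a large enclosure: P_net = εσA(T_body⁴ − T_wall⁴).
A = 4πr² = 1.720×10⁻⁴ m²; T_body⁴ − T_wall⁴ = 1.082×10¹² − 2.415×10¹¹ = 8.410×10¹¹ K⁴.
|P_net| = 0.78·5.67×10⁻⁸·1.720×10⁻⁴·8.410×10¹¹.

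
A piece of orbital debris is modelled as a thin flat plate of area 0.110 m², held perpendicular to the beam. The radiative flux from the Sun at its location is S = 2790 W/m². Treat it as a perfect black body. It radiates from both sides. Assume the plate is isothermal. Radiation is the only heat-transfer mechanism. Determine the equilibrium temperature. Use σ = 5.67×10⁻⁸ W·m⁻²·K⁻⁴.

At equilibrium, absorbed power = emitted power.
Absorbing cross-section = A = 0.1100 m²; emitting surface = 2A = 0.2200 m² (ratio 2).
S·A_cross = εσ·A_surf·T⁴  ⇒  T⁴ = S/(2σ).
T⁴ = 1.00·2790/(2·5.67×10⁻⁸) = 2.460×10¹⁰ K⁴.
T = (2.460×10¹⁰)^(1/4).

T ≈ 396 K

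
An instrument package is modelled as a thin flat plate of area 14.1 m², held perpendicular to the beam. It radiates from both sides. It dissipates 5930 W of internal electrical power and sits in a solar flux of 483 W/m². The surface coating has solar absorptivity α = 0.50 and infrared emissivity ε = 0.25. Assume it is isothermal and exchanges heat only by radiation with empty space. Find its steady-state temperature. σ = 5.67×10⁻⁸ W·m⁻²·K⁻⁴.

At steady state, absorbed solar power + internal power = radiated power.
Absorbed: α·S·A_cross = 0.50·483·14.10 = 3405 W (cross-section A).
Total input = 3405 + 5930 = 9335 W.
Radiated: εσ·A_surf·T⁴ with A_surf = 2A = 28.20 m².
T⁴ = 9335/(0.25·5.67×10⁻⁸·28.20) = 2.335×10¹⁰ K⁴.

T ≈ 391 K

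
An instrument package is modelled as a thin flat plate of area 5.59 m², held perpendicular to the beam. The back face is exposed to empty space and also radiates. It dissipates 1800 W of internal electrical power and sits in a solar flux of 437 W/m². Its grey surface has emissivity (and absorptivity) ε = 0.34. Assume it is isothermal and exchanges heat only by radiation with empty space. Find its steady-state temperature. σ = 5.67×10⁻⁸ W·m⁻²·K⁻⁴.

T ≈ 332 K

At steady state, absorbed solar power + internal power = radiated power.
Absorbed: α·S·A_cross = 0.34·437·5.590 = 830.6 W (cross-section A).
Total input = 830.6 + 1800 = 2631 W.
Radiated: εσ·A_surf·T⁴ with A_surf = 2A = 11.18 m².
T⁴ = 2631/(0.34·5.67×10⁻⁸·11.18) = 1.221×10¹⁰ K⁴.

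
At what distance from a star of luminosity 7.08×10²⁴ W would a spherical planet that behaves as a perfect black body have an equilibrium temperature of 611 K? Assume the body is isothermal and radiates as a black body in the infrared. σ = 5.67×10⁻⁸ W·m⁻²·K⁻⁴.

d ≈ 4.22×10⁹ m

For an isothermal black-emitting sphere, (1−a)S·πr² = σ·4πr²·T⁴ ⇒ S = 4σT⁴/(1−a).
S = 4·5.67×10⁻⁸·(611)⁴/1.00 = 31610 W/m².
Flux falls as S = L/(4πd²), so d = √(L/(4πS)) = √(7.08×10²⁴/(4π·31610)).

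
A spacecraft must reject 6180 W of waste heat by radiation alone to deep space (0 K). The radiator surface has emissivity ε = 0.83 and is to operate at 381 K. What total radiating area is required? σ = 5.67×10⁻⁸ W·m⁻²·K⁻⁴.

P = εσA T⁴ ⇒ A = P/(εσT⁴).
T⁴ = 2.107×10¹⁰ K⁴.
A = 6180/(0.83 × 5.67×10⁻⁸ × 2.107×10¹⁰).

A ≈ 6.23 m²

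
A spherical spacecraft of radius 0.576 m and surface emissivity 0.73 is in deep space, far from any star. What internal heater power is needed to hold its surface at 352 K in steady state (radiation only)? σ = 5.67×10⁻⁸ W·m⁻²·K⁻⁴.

P ≈ 2650 W

P = εσ·4πr²·T⁴.
4πr² = 4.169 m²; T⁴ = 1.535×10¹⁰ K⁴.
P = 0.73·5.67×10⁻⁸·4.169·1.535×10¹⁰.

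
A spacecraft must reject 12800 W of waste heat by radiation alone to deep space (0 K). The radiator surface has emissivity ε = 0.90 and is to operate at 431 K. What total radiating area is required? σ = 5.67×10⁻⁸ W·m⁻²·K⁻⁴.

A ≈ 7.27 m²

P = εσA T⁴ ⇒ A = P/(εσT⁴).
T⁴ = 3.451×10¹⁰ K⁴.
A = 12800/(0.90 × 5.67×10⁻⁸ × 3.451×10¹⁰).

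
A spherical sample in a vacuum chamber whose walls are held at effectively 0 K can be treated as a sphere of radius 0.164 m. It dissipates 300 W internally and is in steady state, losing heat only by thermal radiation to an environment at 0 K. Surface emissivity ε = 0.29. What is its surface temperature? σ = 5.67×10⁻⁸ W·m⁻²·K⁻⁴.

T ≈ 482 K

Steady state: internal power = radiated power, P = εσA T⁴.
Radiating area A = 4πr² = 0.3380 m².
T⁴ = P/(εσA) = 300/(0.29·5.67×10⁻⁸·0.3380) = 5.398×10¹⁰ K⁴.
T = (5.398×10¹⁰)^(1/4).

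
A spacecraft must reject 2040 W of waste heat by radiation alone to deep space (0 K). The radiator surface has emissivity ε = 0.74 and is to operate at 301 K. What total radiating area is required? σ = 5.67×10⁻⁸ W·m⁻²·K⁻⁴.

P = εσA T⁴ ⇒ A = P/(εσT⁴).
T⁴ = 8.209×10⁹ K⁴.
A = 2040/(0.74 × 5.67×10⁻⁸ × 8.209×10⁹).

A ≈ 5.92 m²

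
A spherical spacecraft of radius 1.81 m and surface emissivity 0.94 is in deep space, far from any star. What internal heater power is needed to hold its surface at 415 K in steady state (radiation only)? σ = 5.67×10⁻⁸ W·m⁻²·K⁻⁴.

P ≈ 65100 W

P = εσ·4πr²·T⁴.
4πr² = 41.17 m²; T⁴ = 2.966×10¹⁰ K⁴.
P = 0.94·5.67×10⁻⁸·41.17·2.966×10¹⁰.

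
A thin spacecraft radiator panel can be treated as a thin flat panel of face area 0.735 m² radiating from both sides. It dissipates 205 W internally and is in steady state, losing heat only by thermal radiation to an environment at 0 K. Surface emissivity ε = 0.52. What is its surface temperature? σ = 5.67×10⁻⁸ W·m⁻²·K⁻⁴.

Steady state: internal power = radiated power, P = εσA T⁴.
Radiating area A = 2·0.735 = 1.470 m².
T⁴ = P/(εσA) = 205/(0.52·5.67×10⁻⁸·1.470) = 4.730×10⁹ K⁴.
T = (4.730×10⁹)^(1/4).

T ≈ 262 K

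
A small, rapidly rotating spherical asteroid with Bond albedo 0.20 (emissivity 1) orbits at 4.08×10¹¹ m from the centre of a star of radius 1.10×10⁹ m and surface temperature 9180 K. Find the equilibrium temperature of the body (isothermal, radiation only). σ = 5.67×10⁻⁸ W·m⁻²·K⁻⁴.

T ≈ 319 K

The star's surface emits σT_*⁴; at distance d the flux is S = σT_*⁴(R_*/d)².
S = 5.67×10⁻⁸·(9180)⁴·(1.10×10⁹/4.08×10¹¹)² = 2927 W/m².
For an isothermal sphere T⁴ = (1−a)S/(4σ) = 1.032×10¹⁰ K⁴.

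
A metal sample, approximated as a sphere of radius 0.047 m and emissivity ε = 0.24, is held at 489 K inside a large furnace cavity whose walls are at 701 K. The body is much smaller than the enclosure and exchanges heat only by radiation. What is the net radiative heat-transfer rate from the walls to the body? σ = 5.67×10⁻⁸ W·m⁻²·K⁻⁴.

For a small grey body in a large enclosure: P_net = εσA(T_body⁴ − T_wall⁴).
A = 4πr² = 0.02776 m²; T_body⁴ − T_wall⁴ = 5.718×10¹⁰ − 2.415×10¹¹ = -1.843×10¹¹ K⁴.
|P_net| = 0.24·5.67×10⁻⁸·0.02776·1.843×10¹¹.

P_net ≈ 69.6 W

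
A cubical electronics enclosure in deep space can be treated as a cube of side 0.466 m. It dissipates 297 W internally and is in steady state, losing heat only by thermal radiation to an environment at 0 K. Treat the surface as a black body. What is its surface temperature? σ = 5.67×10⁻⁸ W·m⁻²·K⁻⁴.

Steady state: internal power = radiated power, P = εσA T⁴.
Radiating area A = 6L² = 1.303 m².
T⁴ = P/(εσA) = 297/(1.0·5.67×10⁻⁸·1.303) = 4.020×10⁹ K⁴.
T = (4.020×10⁹)^(1/4).

T ≈ 252 K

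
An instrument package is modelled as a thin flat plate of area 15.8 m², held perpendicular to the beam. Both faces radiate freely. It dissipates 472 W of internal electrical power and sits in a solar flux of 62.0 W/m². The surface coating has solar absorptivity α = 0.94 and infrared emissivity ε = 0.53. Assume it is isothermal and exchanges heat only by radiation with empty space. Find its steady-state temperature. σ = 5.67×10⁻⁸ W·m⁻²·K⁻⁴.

At steady state, absorbed solar power + internal power = radiated power.
Absorbed: α·S·A_cross = 0.94·62.0·15.80 = 920.8 W (cross-section A).
Total input = 920.8 + 472 = 1393 W.
Radiated: εσ·A_surf·T⁴ with A_surf = 2A = 31.60 m².
T⁴ = 1393/(0.53·5.67×10⁻⁸·31.60) = 1.467×10⁹ K⁴.

T ≈ 196 K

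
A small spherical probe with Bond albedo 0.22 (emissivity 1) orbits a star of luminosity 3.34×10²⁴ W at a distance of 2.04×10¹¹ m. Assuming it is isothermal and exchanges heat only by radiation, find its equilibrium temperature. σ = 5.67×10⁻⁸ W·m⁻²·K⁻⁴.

First find the stellar flux at distance d: S = L/(4πd²) = 3.34×10²⁴/(4π·(2.04×10¹¹)²) = 6.387 W/m².
For an isothermal sphere, absorbed (1−a)S·πr² = emitted σ·4πr²·T⁴, so T⁴ = (1−a)S/(4σ).
T⁴ = 0.780·6.387/(4·5.67×10⁻⁸) = 2.196×10⁷ K⁴.

T ≈ 68.5 K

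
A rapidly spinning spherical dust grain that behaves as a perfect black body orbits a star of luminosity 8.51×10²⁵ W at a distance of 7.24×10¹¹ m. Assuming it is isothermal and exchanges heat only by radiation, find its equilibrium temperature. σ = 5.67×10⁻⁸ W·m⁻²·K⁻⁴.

T ≈ 86.9 K

First find the stellar flux at distance d: S = L/(4πd²) = 8.51×10²⁵/(4π·(7.24×10¹¹)²) = 12.92 W/m².
For an isothermal sphere, absorbed (1−a)S·πr² = emitted σ·4πr²·T⁴, so T⁴ = (1−a)S/(4σ).
T⁴ = 1.00·12.92/(4·5.67×10⁻⁸) = 5.696×10⁷ K⁴.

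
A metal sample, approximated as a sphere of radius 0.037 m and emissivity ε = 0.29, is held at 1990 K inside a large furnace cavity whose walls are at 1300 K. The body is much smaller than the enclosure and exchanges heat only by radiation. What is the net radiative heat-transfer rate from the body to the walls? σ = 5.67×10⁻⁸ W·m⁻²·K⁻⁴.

For a small grey body in a large enclosure: P_net = εσA(T_body⁴ − T_wall⁴).
A = 4πr² = 0.01720 m²; T_body⁴ − T_wall⁴ = 1.568×10¹³ − 2.856×10¹² = 1.283×10¹³ K⁴.
|P_net| = 0.29·5.67×10⁻⁸·0.01720·1.283×10¹³.

P_net ≈ 3630 W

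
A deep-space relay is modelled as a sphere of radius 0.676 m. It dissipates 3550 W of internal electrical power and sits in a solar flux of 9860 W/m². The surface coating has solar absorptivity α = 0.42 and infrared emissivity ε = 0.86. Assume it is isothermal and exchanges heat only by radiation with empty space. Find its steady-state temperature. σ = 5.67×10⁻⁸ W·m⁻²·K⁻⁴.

T ≈ 429 K

At steady state, absorbed solar power + internal power = radiated power.
Absorbed: α·S·A_cross = 0.42·9860·1.436 = 5945 W (cross-section πr²).
Total input = 5945 + 3550 = 9495 W.
Radiated: εσ·A_surf·T⁴ with A_surf = 4πr² = 5.743 m².
T⁴ = 9495/(0.86·5.67×10⁻⁸·5.743) = 3.391×10¹⁰ K⁴.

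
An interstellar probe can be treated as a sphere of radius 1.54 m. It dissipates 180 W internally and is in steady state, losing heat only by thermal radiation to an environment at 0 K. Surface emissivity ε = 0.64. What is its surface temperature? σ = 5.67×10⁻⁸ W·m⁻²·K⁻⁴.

Steady state: internal power = radiated power, P = εσA T⁴.
Radiating area A = 4πr² = 29.80 m².
T⁴ = P/(εσA) = 180/(0.64·5.67×10⁻⁸·29.80) = 1.664×10⁸ K⁴.
T = (1.664×10⁸)^(1/4).

T ≈ 114 K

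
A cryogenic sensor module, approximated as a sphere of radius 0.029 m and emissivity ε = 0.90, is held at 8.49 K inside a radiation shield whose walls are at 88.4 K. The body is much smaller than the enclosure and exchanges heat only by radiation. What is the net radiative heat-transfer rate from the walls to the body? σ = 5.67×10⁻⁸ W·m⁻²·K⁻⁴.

For a small grey body in a large enclosure: P_net = εσA(T_body⁴ − T_wall⁴).
A = 4πr² = 0.01057 m²; T_body⁴ − T_wall⁴ = 5196 − 6.107×10⁷ = -6.106×10⁷ K⁴.
|P_net| = 0.90·5.67×10⁻⁸·0.01057·6.106×10⁷.

P_net ≈ 0.0329 W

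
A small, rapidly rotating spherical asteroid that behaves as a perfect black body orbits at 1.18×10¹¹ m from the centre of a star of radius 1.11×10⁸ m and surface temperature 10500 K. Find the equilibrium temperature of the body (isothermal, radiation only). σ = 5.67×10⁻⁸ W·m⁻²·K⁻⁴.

The star's surface emits σT_*⁴; at distance d the flux is S = σT_*⁴(R_*/d)².
S = 5.67×10⁻⁸·(10500)⁴·(1.11×10⁸/1.18×10¹¹)² = 609.8 W/m².
For an isothermal sphere T⁴ = (1−a)S/(4σ) = 2.689×10⁹ K⁴.

T ≈ 228 K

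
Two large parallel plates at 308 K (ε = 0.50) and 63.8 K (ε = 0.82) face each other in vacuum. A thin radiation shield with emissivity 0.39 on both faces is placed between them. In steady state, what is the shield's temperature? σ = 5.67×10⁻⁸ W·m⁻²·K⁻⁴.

T_s ≈ 251 K

In steady state the net flux on the hot side equals that on the cold side.
σ(T₁⁴−T_s⁴)/D₁ = σ(T_s⁴−T₂⁴)/D₂, with D₁ = 1/ε₁+1/ε_s−1 = 3.564, D₂ = 1/ε_s+1/ε₂−1 = 2.784.
Solve for T_s⁴: T_s⁴ = (D₂·T₁⁴ + D₁·T₂⁴)/(D₁+D₂) = 3.956×10⁹ K⁴.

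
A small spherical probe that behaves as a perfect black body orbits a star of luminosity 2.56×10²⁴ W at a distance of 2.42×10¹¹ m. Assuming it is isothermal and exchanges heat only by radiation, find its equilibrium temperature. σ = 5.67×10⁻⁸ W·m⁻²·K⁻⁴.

First find the stellar flux at distance d: S = L/(4πd²) = 2.56×10²⁴/(4π·(2.42×10¹¹)²) = 3.479 W/m².
For an isothermal sphere, absorbed (1−a)S·πr² = emitted σ·4πr²·T⁴, so T⁴ = (1−a)S/(4σ).
T⁴ = 1.00·3.479/(4·5.67×10⁻⁸) = 1.534×10⁷ K⁴.

T ≈ 62.6 K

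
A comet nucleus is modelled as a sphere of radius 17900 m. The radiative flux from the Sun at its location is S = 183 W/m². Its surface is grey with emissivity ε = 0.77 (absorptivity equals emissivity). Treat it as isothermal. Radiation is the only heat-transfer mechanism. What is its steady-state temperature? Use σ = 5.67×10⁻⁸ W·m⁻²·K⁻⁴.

At equilibrium, absorbed power = emitted power.
Absorbing cross-section = πr² = 1.007×10⁹ m²; emitting surface = 4πr² = 4.026×10⁹ m² (ratio 4).
εS·A_cross = εσ·A_surf·T⁴  ⇒  T⁴ = S/(4σ)   (ε cancels).
T⁴ = 183/(4·5.67×10⁻⁸) = 8.069×10⁸ K⁴.
T = (8.069×10⁸)^(1/4).

T ≈ 169 K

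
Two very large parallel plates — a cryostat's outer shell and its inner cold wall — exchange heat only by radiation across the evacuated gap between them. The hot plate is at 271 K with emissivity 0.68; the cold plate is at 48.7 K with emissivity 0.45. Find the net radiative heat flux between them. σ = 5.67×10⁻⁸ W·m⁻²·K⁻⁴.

For two infinite grey parallel plates, q = σ(T₁⁴ − T₂⁴)/(1/ε₁ + 1/ε₂ − 1).
T₁⁴ − T₂⁴ = 5.394×10⁹ − 5.625×10⁶ = 5.388×10⁹ K⁴.
1/ε₁ + 1/ε₂ − 1 = 1.471 + 2.222 − 1 = 2.693.
q = 5.67×10⁻⁸ × 5.388×10⁹ / 2.693.

q ≈ 113 W/m²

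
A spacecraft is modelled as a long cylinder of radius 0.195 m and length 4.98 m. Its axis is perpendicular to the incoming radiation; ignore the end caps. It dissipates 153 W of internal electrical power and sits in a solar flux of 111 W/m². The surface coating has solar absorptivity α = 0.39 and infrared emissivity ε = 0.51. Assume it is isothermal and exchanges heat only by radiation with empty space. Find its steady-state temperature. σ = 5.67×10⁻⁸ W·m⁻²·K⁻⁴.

At steady state, absorbed solar power + internal power = radiated power.
Absorbed: α·S·A_cross = 0.39·111·1.942 = 84.08 W (cross-section 2rL).
Total input = 84.08 + 153 = 237.1 W.
Radiated: εσ·A_surf·T⁴ with A_surf = 2πrL = 6.102 m².
T⁴ = 237.1/(0.51·5.67×10⁻⁸·6.102) = 1.344×10⁹ K⁴.

T ≈ 191 K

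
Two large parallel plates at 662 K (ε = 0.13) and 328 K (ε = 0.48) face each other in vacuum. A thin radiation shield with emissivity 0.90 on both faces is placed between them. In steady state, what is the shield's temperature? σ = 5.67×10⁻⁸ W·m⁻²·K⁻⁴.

T_s ≈ 476 K

In steady state the net flux on the hot side equals that on the cold side.
σ(T₁⁴−T_s⁴)/D₁ = σ(T_s⁴−T₂⁴)/D₂, with D₁ = 1/ε₁+1/ε_s−1 = 7.803, D₂ = 1/ε_s+1/ε₂−1 = 2.194.
Solve for T_s⁴: T_s⁴ = (D₂·T₁⁴ + D₁·T₂⁴)/(D₁+D₂) = 5.119×10¹⁰ K⁴.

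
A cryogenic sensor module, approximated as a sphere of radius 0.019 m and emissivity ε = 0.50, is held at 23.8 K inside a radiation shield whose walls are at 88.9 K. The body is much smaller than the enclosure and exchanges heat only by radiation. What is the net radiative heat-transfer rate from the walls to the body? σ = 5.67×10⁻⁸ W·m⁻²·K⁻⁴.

P_net ≈ 0.00799 W

For a small grey body in a large enclosure: P_net = εσA(T_body⁴ − T_wall⁴).
A = 4πr² = 0.004536 m²; T_body⁴ − T_wall⁴ = 3.209×10⁵ − 6.246×10⁷ = -6.214×10⁷ K⁴.
|P_net| = 0.50·5.67×10⁻⁸·0.004536·6.214×10⁷.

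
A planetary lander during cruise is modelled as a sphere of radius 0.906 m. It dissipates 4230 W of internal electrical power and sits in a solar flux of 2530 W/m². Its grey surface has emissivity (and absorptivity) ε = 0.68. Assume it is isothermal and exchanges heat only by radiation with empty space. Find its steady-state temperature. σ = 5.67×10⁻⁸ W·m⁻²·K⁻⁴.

At steady state, absorbed solar power + internal power = radiated power.
Absorbed: α·S·A_cross = 0.68·2530·2.579 = 4436 W (cross-section πr²).
Total input = 4436 + 4230 = 8666 W.
Radiated: εσ·A_surf·T⁴ with A_surf = 4πr² = 10.31 m².
T⁴ = 8666/(0.68·5.67×10⁻⁸·10.31) = 2.179×10¹⁰ K⁴.

T ≈ 384 K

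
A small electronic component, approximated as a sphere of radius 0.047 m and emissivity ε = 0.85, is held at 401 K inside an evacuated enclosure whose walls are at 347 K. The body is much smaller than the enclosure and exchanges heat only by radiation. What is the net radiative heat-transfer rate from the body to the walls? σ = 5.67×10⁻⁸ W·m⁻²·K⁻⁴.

P_net ≈ 15.2 W

For a small grey body in a large enclosure: P_net = εσA(T_body⁴ − T_wall⁴).
A = 4πr² = 0.02776 m²; T_body⁴ − T_wall⁴ = 2.586×10¹⁰ − 1.450×10¹⁰ = 1.136×10¹⁰ K⁴.
|P_net| = 0.85·5.67×10⁻⁸·0.02776·1.136×10¹⁰.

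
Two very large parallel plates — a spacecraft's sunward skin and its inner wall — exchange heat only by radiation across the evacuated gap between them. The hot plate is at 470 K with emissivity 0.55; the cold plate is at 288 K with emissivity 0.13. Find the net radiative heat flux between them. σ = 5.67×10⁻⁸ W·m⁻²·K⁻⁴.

For two infinite grey parallel plates, q = σ(T₁⁴ − T₂⁴)/(1/ε₁ + 1/ε₂ − 1).
T₁⁴ − T₂⁴ = 4.880×10¹⁰ − 6.880×10⁹ = 4.192×10¹⁰ K⁴.
1/ε₁ + 1/ε₂ − 1 = 1.818 + 7.692 − 1 = 8.510.
q = 5.67×10⁻⁸ × 4.192×10¹⁰ / 8.510.

q ≈ 279 W/m²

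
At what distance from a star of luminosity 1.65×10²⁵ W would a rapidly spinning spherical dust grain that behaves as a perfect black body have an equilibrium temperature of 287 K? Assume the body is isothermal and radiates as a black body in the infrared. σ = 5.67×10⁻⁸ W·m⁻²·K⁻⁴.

For an isothermal black-emitting sphere, (1−a)S·πr² = σ·4πr²·T⁴ ⇒ S = 4σT⁴/(1−a).
S = 4·5.67×10⁻⁸·(287)⁴/1.00 = 1539 W/m².
Flux falls as S = L/(4πd²), so d = √(L/(4πS)) = √(1.65×10²⁵/(4π·1539)).

d ≈ 2.92×10¹⁰ m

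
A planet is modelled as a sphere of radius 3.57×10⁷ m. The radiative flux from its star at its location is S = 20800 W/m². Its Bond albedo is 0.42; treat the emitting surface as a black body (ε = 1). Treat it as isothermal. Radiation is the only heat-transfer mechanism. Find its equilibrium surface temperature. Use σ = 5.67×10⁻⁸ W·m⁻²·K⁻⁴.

At equilibrium, absorbed power = emitted power.
Absorbing cross-section = πr² = 4.004×10¹⁵ m²; emitting surface = 4πr² = 1.602×10¹⁶ m² (ratio 4).
(1−a)S·A_cross = εσ·A_surf·T⁴  ⇒  T⁴ = (1−a)S/(4σ).
T⁴ = 0.580·20800/(4·5.67×10⁻⁸) = 5.319×10¹⁰ K⁴.
T = (5.319×10¹⁰)^(1/4).

T ≈ 480 K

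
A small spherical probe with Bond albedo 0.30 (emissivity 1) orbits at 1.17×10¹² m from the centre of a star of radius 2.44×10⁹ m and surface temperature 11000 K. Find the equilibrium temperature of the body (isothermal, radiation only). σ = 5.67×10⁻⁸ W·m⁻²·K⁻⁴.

T ≈ 325 K

The star's surface emits σT_*⁴; at distance d the flux is S = σT_*⁴(R_*/d)².
S = 5.67×10⁻⁸·(11000)⁴·(2.44×10⁹/1.17×10¹²)² = 3610 W/m².
For an isothermal sphere T⁴ = (1−a)S/(4σ) = 1.114×10¹⁰ K⁴.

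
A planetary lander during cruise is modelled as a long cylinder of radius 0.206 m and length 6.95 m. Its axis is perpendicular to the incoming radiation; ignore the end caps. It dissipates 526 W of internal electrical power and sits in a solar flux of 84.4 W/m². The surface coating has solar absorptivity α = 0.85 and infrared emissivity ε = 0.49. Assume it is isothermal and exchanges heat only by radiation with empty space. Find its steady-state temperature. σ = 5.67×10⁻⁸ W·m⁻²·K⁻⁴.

T ≈ 233 K

At steady state, absorbed solar power + internal power = radiated power.
Absorbed: α·S·A_cross = 0.85·84.4·2.863 = 205.4 W (cross-section 2rL).
Total input = 205.4 + 526 = 731.4 W.
Radiated: εσ·A_surf·T⁴ with A_surf = 2πrL = 8.996 m².
T⁴ = 731.4/(0.49·5.67×10⁻⁸·8.996) = 2.927×10⁹ K⁴.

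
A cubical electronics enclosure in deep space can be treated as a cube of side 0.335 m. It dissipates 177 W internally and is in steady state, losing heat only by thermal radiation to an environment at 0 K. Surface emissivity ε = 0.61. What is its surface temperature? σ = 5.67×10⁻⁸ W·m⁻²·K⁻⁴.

T ≈ 295 K

Steady state: internal power = radiated power, P = εσA T⁴.
Radiating area A = 6L² = 0.6734 m².
T⁴ = P/(εσA) = 177/(0.61·5.67×10⁻⁸·0.6734) = 7.600×10⁹ K⁴.
T = (7.600×10⁹)^(1/4).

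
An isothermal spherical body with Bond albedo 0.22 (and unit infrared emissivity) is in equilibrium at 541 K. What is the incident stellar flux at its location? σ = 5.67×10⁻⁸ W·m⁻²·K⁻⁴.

(1−a)S·πr² = σ·4πr²·T⁴ ⇒ S = 4σT⁴/(1−a).
S = 4·5.67×10⁻⁸·8.566×10¹⁰/0.780.

S ≈ 24900 W/m²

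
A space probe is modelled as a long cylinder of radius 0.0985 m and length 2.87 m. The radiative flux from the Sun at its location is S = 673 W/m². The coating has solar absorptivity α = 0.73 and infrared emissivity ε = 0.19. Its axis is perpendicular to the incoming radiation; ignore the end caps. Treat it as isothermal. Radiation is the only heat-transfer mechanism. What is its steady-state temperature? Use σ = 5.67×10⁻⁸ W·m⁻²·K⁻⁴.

At equilibrium, absorbed power = emitted power.
Absorbing cross-section = 2rL = 0.5654 m²; emitting surface = 2πrL = 1.776 m² (ratio π).
αS·A_cross = εσ·A_surf·T⁴  ⇒  T⁴ = αS/(ε·πσ).
T⁴ = 0.730·673/(0.19·π·5.67×10⁻⁸) = 1.452×10¹⁰ K⁴.
T = (1.452×10¹⁰)^(1/4).

T ≈ 347 K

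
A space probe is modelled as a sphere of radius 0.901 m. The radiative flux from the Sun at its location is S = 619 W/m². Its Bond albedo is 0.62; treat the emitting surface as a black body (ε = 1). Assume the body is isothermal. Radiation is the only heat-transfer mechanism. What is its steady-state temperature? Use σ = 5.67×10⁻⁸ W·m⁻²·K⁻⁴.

At equilibrium, absorbed power = emitted power.
Absorbing cross-section = πr² = 2.550 m²; emitting surface = 4πr² = 10.20 m² (ratio 4).
(1−a)S·A_cross = εσ·A_surf·T⁴  ⇒  T⁴ = (1−a)S/(4σ).
T⁴ = 0.380·619/(4·5.67×10⁻⁸) = 1.037×10⁹ K⁴.
T = (1.037×10⁹)^(1/4).

T ≈ 179 K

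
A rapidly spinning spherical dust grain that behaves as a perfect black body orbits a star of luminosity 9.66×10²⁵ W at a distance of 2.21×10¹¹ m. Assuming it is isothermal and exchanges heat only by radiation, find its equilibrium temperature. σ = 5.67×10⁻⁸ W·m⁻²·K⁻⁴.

First find the stellar flux at distance d: S = L/(4πd²) = 9.66×10²⁵/(4π·(2.21×10¹¹)²) = 157.4 W/m².
For an isothermal sphere, absorbed (1−a)S·πr² = emitted σ·4πr²·T⁴, so T⁴ = (1−a)S/(4σ).
T⁴ = 1.00·157.4/(4·5.67×10⁻⁸) = 6.940×10⁸ K⁴.

T ≈ 162 K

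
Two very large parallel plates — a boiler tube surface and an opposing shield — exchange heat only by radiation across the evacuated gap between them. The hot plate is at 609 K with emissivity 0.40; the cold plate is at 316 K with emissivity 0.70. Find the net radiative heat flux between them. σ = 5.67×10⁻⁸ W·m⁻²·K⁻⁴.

q ≈ 2470 W/m²

For two infinite grey parallel plates, q = σ(T₁⁴ − T₂⁴)/(1/ε₁ + 1/ε₂ − 1).
T₁⁴ − T₂⁴ = 1.376×10¹¹ − 9.971×10⁹ = 1.276×10¹¹ K⁴.
1/ε₁ + 1/ε₂ − 1 = 2.500 + 1.429 − 1 = 2.929.
q = 5.67×10⁻⁸ × 1.276×10¹¹ / 2.929.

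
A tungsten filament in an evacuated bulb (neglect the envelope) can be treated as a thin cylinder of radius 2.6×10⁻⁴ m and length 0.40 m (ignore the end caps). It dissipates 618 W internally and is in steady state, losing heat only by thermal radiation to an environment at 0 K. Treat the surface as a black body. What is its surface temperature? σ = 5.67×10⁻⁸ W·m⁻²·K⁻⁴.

T ≈ 2020 K

Steady state: internal power = radiated power, P = εσA T⁴.
Radiating area A = 2πrL = 6.535×10⁻⁴ m².
T⁴ = P/(εσA) = 618/(1.0·5.67×10⁻⁸·6.535×10⁻⁴) = 1.668×10¹³ K⁴.
T = (1.668×10¹³)^(1/4).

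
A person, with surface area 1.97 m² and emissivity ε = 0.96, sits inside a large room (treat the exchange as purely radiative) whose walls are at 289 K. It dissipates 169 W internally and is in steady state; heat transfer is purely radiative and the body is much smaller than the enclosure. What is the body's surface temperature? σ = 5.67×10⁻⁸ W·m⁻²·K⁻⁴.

For a small grey body in a large enclosure, net radiated power = εσA(T⁴ − T_w⁴).
Steady state: P = εσA(T⁴ − T_w⁴) with A = 1.97 m².
T⁴ = P/(εσA) + T_w⁴ = 169/(0.96·5.67×10⁻⁸·1.970) + (289)⁴
    = 1.576×10⁹ + 6.976×10⁹ = 8.552×10⁹ K⁴.

T ≈ 304 K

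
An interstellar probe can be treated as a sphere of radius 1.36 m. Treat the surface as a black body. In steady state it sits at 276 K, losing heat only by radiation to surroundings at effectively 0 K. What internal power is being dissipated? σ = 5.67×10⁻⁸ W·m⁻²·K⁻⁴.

P ≈ 7650 W

Steady state: P = εσA T⁴.
A = 4πr² = 23.24 m²; T⁴ = (276)⁴ = 5.803×10⁹ K⁴.
P = 1.0 × 5.67×10⁻⁸ × 23.24 × 5.803×10⁹.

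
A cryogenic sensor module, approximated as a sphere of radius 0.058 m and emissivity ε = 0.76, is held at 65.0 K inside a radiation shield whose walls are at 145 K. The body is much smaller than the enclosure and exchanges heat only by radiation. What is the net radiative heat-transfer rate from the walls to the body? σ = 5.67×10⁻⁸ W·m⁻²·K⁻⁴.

P_net ≈ 0.773 W

For a small grey body in a large enclosure: P_net = εσA(T_body⁴ − T_wall⁴).
A = 4πr² = 0.04227 m²; T_body⁴ − T_wall⁴ = 1.785×10⁷ − 4.421×10⁸ = -4.242×10⁸ K⁴.
|P_net| = 0.76·5.67×10⁻⁸·0.04227·4.242×10⁸.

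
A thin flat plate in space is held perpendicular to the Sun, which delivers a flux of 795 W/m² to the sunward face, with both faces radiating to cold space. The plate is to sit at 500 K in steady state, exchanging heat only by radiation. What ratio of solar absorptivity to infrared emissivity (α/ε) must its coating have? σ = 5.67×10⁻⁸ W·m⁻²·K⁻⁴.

Balance: αS·A = εσ·2A·T⁴ ⇒ α/ε = 2σT⁴/S.
α/ε = 2·5.67×10⁻⁸·(500)⁴/795 = 2·5.67×10⁻⁸·6.250×10¹⁰/795.

α/ε ≈ 8.92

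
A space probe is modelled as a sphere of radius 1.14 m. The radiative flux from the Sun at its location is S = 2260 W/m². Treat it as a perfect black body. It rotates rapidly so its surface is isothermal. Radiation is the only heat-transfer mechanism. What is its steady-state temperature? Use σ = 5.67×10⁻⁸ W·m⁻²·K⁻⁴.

At equilibrium, absorbed power = emitted power.
Absorbing cross-section = πr² = 4.083 m²; emitting surface = 4πr² = 16.33 m² (ratio 4).
S·A_cross = εσ·A_surf·T⁴  ⇒  T⁴ = S/(4σ).
T⁴ = 1.00·2260/(4·5.67×10⁻⁸) = 9.965×10⁹ K⁴.
T = (9.965×10⁹)^(1/4).

T ≈ 316 K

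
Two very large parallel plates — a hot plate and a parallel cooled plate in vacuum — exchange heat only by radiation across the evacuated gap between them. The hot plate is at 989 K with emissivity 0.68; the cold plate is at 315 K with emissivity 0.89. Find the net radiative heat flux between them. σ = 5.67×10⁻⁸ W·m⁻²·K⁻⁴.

For two infinite grey parallel plates, q = σ(T₁⁴ − T₂⁴)/(1/ε₁ + 1/ε₂ − 1).
T₁⁴ − T₂⁴ = 9.567×10¹¹ − 9.846×10⁹ = 9.469×10¹¹ K⁴.
1/ε₁ + 1/ε₂ − 1 = 1.471 + 1.124 − 1 = 1.594.
q = 5.67×10⁻⁸ × 9.469×10¹¹ / 1.594.

q ≈ 33700 W/m²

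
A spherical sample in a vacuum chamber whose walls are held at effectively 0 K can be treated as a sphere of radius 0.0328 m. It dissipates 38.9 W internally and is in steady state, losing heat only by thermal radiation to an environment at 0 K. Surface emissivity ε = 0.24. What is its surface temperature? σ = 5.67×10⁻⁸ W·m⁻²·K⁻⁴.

Steady state: internal power = radiated power, P = εσA T⁴.
Radiating area A = 4πr² = 0.01352 m².
T⁴ = P/(εσA) = 38.9/(0.24·5.67×10⁻⁸·0.01352) = 2.114×10¹¹ K⁴.
T = (2.114×10¹¹)^(1/4).

T ≈ 678 K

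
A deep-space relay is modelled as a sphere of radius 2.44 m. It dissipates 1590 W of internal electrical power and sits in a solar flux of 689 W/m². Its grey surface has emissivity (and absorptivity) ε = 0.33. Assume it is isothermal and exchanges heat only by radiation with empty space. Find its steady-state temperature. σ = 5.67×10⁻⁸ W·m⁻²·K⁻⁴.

T ≈ 254 K

At steady state, absorbed solar power + internal power = radiated power.
Absorbed: α·S·A_cross = 0.33·689·18.70 = 4253 W (cross-section πr²).
Total input = 4253 + 1590 = 5843 W.
Radiated: εσ·A_surf·T⁴ with A_surf = 4πr² = 74.82 m².
T⁴ = 5843/(0.33·5.67×10⁻⁸·74.82) = 4.174×10⁹ K⁴.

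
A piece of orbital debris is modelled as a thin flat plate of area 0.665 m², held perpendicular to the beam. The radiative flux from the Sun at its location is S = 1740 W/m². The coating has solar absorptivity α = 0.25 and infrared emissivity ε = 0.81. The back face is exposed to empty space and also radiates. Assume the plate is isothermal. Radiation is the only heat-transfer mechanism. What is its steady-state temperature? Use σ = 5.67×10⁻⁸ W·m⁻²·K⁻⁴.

T ≈ 262 K

At equilibrium, absorbed power = emitted power.
Absorbing cross-section = A = 0.6650 m²; emitting surface = 2A = 1.330 m² (ratio 2).
αS·A_cross = εσ·A_surf·T⁴  ⇒  T⁴ = αS/(ε·2σ).
T⁴ = 0.250·1740/(0.81·2·5.67×10⁻⁸) = 4.736×10⁹ K⁴.
T = (4.736×10⁹)^(1/4).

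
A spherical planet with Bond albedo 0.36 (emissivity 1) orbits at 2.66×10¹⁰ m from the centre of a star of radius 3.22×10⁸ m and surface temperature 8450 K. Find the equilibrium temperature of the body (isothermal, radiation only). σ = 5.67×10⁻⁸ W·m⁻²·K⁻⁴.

The star's surface emits σT_*⁴; at distance d the flux is S = σT_*⁴(R_*/d)².
S = 5.67×10⁻⁸·(8450)⁴·(3.22×10⁸/2.66×10¹⁰)² = 42360 W/m².
For an isothermal sphere T⁴ = (1−a)S/(4σ) = 1.195×10¹¹ K⁴.

T ≈ 588 K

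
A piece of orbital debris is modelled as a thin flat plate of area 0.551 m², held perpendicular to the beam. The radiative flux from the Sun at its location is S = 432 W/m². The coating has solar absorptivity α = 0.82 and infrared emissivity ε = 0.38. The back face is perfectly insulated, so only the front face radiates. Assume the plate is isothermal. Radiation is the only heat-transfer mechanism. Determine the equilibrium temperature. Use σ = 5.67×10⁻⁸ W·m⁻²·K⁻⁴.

At equilibrium, absorbed power = emitted power.
Absorbing cross-section = A = 0.5510 m²; emitting surface = A = 0.5510 m² (ratio 1).
αS·A_cross = εσ·A_surf·T⁴  ⇒  T⁴ = αS/(ε·1σ).
T⁴ = 0.820·432/(0.38·1·5.67×10⁻⁸) = 1.644×10¹⁰ K⁴.
T = (1.644×10¹⁰)^(1/4).

T ≈ 358 K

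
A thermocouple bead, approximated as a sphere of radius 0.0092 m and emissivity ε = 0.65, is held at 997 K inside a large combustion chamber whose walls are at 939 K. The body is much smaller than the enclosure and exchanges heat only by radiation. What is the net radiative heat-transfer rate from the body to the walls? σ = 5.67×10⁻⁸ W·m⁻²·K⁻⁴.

For a small grey body in a large enclosure: P_net = εσA(T_body⁴ − T_wall⁴).
A = 4πr² = 0.001064 m²; T_body⁴ − T_wall⁴ = 9.881×10¹¹ − 7.774×10¹¹ = 2.106×10¹¹ K⁴.
|P_net| = 0.65·5.67×10⁻⁸·0.001064·2.106×10¹¹.

P_net ≈ 8.26 W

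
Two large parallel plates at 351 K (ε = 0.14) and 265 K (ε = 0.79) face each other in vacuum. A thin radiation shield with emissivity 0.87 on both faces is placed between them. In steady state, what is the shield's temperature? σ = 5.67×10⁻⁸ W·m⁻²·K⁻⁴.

T_s ≈ 285 K

In steady state the net flux on the hot side equals that on the cold side.
σ(T₁⁴−T_s⁴)/D₁ = σ(T_s⁴−T₂⁴)/D₂, with D₁ = 1/ε₁+1/ε_s−1 = 7.292, D₂ = 1/ε_s+1/ε₂−1 = 1.415.
Solve for T_s⁴: T_s⁴ = (D₂·T₁⁴ + D₁·T₂⁴)/(D₁+D₂) = 6.597×10⁹ K⁴.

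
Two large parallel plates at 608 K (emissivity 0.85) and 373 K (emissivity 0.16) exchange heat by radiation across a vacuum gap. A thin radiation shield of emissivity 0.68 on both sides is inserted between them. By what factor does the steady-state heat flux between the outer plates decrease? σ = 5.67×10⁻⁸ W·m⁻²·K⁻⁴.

Without shield: q₀ = σΔ(T⁴)/(1/ε₁+1/ε₂−1) with denominator 6.426.
With shield the two gaps are in series; the resistances add: (1/ε₁+1/ε_s−1)+(1/ε_s+1/ε₂−1) = 1.647+6.721 = 8.368.
Heat-flux ratio q₀/q = 8.368/6.426.

factor ≈ 1.30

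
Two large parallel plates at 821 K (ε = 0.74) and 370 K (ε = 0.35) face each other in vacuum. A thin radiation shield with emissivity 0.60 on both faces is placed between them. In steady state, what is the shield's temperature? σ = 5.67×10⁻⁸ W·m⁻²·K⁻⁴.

In steady state the net flux on the hot side equals that on the cold side.
σ(T₁⁴−T_s⁴)/D₁ = σ(T_s⁴−T₂⁴)/D₂, with D₁ = 1/ε₁+1/ε_s−1 = 2.018, D₂ = 1/ε_s+1/ε₂−1 = 3.524.
Solve for T_s⁴: T_s⁴ = (D₂·T₁⁴ + D₁·T₂⁴)/(D₁+D₂) = 2.957×10¹¹ K⁴.

T_s ≈ 737 K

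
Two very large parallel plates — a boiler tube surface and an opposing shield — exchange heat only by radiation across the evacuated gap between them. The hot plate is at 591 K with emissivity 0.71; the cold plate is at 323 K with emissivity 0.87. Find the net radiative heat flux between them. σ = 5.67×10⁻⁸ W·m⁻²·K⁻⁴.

q ≈ 4040 W/m²

For two infinite grey parallel plates, q = σ(T₁⁴ − T₂⁴)/(1/ε₁ + 1/ε₂ − 1).
T₁⁴ − T₂⁴ = 1.220×10¹¹ − 1.088×10¹⁰ = 1.111×10¹¹ K⁴.
1/ε₁ + 1/ε₂ − 1 = 1.408 + 1.149 − 1 = 1.558.
q = 5.67×10⁻⁸ × 1.111×10¹¹ / 1.558.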